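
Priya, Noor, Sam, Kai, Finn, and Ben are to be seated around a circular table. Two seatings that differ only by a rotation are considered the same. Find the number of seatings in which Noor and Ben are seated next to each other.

48

Glue Noor and Ben into a block (2 internal orders). Seating 5 units around a circle gives (4)! arrangements.
So 2 × (4)! = 2 × 24 = 48.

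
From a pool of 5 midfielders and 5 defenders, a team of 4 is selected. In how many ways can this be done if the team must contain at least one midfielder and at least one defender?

Unrestricted: C(10,4) = 210 ways to pick any 4 of the 10.
Subtract selections that omit an entire group: no midfielders → C(5,4) = 5; no defenders → C(5,4) = 5.
Both groups omitted at once is impossible, so 210 − 10 = 200.

200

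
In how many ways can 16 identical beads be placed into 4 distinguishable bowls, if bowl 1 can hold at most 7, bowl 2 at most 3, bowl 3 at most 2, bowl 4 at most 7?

19

Without the upper bounds there are C(19,3) = 969 ways to split 16 among 4 bowls.
Subtract solutions that violate a single cap (substitute x_i' = x_i − (cap_i+1)): x_1 ≥ 8 gives C(11,3) = 165; x_2 ≥ 4 gives C(15,3) = 455; x_3 ≥ 3 gives C(16,3) = 560; x_4 ≥ 8 gives C(11,3) = 165. Together 1345.
Add back pairs where two caps are both exceeded: 35 + 56 + 1 + 220 + 35 + 56 = 403.
Subtract triples: 4 + 0 + 0 + 4 = 8.
By inclusion–exclusion the count is 969 − 1345 + 403 − 8 = 19.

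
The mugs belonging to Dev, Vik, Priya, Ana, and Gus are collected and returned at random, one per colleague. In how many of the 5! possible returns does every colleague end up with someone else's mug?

44

Let Aᵢ be the assignments in which colleague i gets their own mug. We want the size of the complement of A₁∪…∪A_5.
By inclusion–exclusion this is Σ_{j=0}^{5} (−1)^j C(5,j)·(5−j)!.
Computing: 120 − 120 + 60 − 20 + 5 − 1 = 44.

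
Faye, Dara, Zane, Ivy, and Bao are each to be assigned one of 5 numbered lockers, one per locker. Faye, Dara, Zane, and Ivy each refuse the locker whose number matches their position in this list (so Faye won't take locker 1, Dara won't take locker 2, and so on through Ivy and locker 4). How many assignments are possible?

53

Let Aᵢ (for 1 ≤ i ≤ 4) be the placements that put person i in their forbidden locker. Any j of these fix j positions, leaving (5−j)! ways to fill the rest, and there are C(4,j) ways to pick which j.
By inclusion–exclusion, the number of valid placements is Σ_{j=0}^{4} (−1)^j C(4,j)·(5−j)!.
Computing: 120 − 96 + 36 − 8 + 1 = 53.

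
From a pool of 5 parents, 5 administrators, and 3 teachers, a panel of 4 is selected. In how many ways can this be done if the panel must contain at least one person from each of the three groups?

Unrestricted: C(13,4) = 715 ways to pick any 4 of the 13.
Subtract selections that omit an entire group: no parents → C(8,4) = 70; no administrators → C(8,4) = 70; no teachers → C(10,4) = 210.
Add back selections omitting two groups (i.e. drawn from a single group): C(5,4) + C(5,4) + C(3,4) = 10.
By inclusion–exclusion: 715 − 350 + 10 = 375.

375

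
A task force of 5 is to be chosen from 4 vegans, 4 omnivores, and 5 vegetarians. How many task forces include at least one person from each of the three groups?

980

Unrestricted: C(13,5) = 1287 ways to pick any 5 of the 13.
Subtract selections that omit an entire group: no vegans → C(9,5) = 126; no omnivores → C(9,5) = 126; no vegetarians → C(8,5) = 56.
Add back selections omitting two groups (i.e. drawn from a single group): C(4,5) + C(4,5) + C(5,5) = 1.
By inclusion–exclusion: 1287 − 308 + 1 = 980.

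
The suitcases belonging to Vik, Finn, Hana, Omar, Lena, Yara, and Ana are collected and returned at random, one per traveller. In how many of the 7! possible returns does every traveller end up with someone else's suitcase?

1854

This is the derangement count D_7: permutations of 7 items with no fixed point.
By inclusion–exclusion this is Σ_{j=0}^{7} (−1)^j C(7,j)·(7−j)!.
Computing: 5040 − 5040 + 2520 − 840 + 210 − 42 + 7 − 1 = 1854.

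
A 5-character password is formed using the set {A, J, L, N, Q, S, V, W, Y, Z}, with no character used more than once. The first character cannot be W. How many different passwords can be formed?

The first character has 10−1 = 9 choices (anything except W).
The remaining 4 characters are filled from the other 9 symbols without repetition: 9 × 8 × 7 × 6 = 3024.
Total: 9 × 3024 = 27216.

27216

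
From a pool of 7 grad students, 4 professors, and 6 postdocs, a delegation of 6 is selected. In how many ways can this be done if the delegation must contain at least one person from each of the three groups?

9996

With no constraint there are C(17,6) = 12376 possible selections.
Selections missing a whole group: no grad students → C(10,6) = 210; no professors → C(13,6) = 1716; no postdocs → C(11,6) = 462.
Add back selections omitting two groups (i.e. drawn from a single group): C(7,6) + C(4,6) + C(6,6) = 8.
By inclusion–exclusion: 12376 − 2388 + 8 = 9996.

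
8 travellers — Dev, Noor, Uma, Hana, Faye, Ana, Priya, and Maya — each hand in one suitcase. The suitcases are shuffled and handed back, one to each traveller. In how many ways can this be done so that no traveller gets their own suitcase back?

This is the derangement count D_8: permutations of 8 items with no fixed point.
By inclusion–exclusion this is Σ_{j=0}^{8} (−1)^j C(8,j)·(8−j)!.
Computing: 40320 − 40320 + 20160 − 6720 + 1680 − 336 + 56 − 8 + 1 = 14833.

14833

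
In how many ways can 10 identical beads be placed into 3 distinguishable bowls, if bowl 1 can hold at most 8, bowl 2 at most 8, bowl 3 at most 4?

By stars and bars, unrestricted non-negative solutions to x_1+…+x_3 = 10 number C(10+2,2) = 66.
Subtract solutions that violate a single cap (substitute x_i' = x_i − (cap_i+1)): x_1 ≥ 9 gives C(3,2) = 3; x_2 ≥ 9 gives C(3,2) = 3; x_3 ≥ 5 gives C(7,2) = 21. Together 27.
No two caps can be exceeded simultaneously, so the pair terms are all 0.
By inclusion–exclusion the count is 66 − 27 + 0 = 39.

39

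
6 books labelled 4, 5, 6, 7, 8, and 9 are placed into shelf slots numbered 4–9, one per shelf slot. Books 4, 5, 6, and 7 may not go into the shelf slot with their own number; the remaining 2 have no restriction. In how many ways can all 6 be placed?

362

Let Aᵢ (for 4 ≤ i ≤ 7) be the placements that put book i in its forbidden shelf slot. Any j of these fix j positions, leaving (6−j)! ways to fill the rest, and there are C(4,j) ways to pick which j.
By inclusion–exclusion, the number of valid placements is Σ_{j=0}^{4} (−1)^j C(4,j)·(6−j)!.
Computing: 720 − 480 + 144 − 24 + 2 = 362.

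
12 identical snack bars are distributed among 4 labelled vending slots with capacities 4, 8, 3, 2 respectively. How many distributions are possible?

Ignoring the caps, the number of non-negative solutions to x_1+…+x_4 = 12 is C(15,3) = 455.
Subtract solutions that violate a single cap (substitute x_i' = x_i − (cap_i+1)): x_1 ≥ 5 gives C(10,3) = 120; x_2 ≥ 9 gives C(6,3) = 20; x_3 ≥ 4 gives C(11,3) = 165; x_4 ≥ 3 gives C(12,3) = 220. Together 525.
Add back pairs where two caps are both exceeded: 0 + 20 + 35 + 0 + 1 + 56 = 112.
Subtract triples: 0 + 0 + 1 + 0 = 1.
By inclusion–exclusion the count is 455 − 525 + 112 − 1 = 41.

41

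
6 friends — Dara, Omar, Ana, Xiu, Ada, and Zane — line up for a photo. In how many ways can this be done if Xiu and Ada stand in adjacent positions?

Treat {Xiu, Ada} as a single unit. There are 5 units to order, and the pair itself can be ordered 2 ways.
So the count is 2·(5)! = 240.

240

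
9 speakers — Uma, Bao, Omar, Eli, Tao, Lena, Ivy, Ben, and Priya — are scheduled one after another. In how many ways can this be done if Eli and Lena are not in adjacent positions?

282240

Of the 9! = 362880 arrangements, those with Eli and Lena adjacent number 2 × 8! = 80640 (treat the pair as a block with 2 internal orders).
Complementary counting: 362880 − 80640 = 282240.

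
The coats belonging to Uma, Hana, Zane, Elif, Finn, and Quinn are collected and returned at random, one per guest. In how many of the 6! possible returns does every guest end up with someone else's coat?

Count assignments avoiding every fixed point. For any j of the 6 guests fixed to their own coat, the other 6−j can be arranged in (6−j)! ways.
By inclusion–exclusion this is Σ_{j=0}^{6} (−1)^j C(6,j)·(6−j)!.
Computing: 720 − 720 + 360 − 120 + 30 − 6 + 1 = 265.

265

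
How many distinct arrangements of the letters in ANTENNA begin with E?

60

Fix E in the first position and arrange the remaining 6 letters.
Those 6 letters have A appearing twice and N appearing 3 times, giving (6)!/(3!·2!) = 60.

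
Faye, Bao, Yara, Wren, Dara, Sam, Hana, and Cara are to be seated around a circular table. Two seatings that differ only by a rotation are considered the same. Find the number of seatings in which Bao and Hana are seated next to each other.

Treat {Bao, Hana} as one unit (2 internal orders) and seat the resulting 7 units around the table: (6)! circular arrangements.
So 2 × (6)! = 2 × 720 = 1440.

1440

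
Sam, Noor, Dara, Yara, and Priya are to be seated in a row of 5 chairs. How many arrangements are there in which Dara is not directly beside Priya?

Of the 5! = 120 arrangements, those with Dara and Priya adjacent number 2 × 4! = 48 (treat the pair as a block with 2 internal orders).
Complementary counting: 120 − 48 = 72.

72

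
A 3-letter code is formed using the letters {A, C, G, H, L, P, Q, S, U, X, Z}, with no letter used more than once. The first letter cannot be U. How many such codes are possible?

900

The first letter has 11−1 = 10 choices (anything except U).
The remaining 2 letters are filled from the other 10 symbols without repetition: 10 × 9 = 90.
Total: 10 × 90 = 900.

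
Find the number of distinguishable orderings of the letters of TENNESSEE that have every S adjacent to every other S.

840

Treat the 2 copies of S as a single block. The multiset to arrange is then {SS, E, E, E, E, N, N, T}, 8 items in all.
That gives (8)!/(4!·2!) = 840 arrangements.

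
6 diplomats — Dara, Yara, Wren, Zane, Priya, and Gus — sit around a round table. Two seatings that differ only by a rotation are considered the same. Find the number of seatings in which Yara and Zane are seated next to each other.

48

Glue Yara and Zane into a block (2 internal orders). Seating 5 units around a circle gives (4)! arrangements.
So 2 × (4)! = 2 × 24 = 48.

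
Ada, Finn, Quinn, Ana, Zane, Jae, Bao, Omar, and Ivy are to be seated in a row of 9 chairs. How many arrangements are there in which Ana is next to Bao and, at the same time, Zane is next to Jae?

Treat {Ana,Bao} as one block (2 orders) and {Zane,Jae} as another (2 orders).
That leaves 7 units to arrange: 2 × 2 × 7! = 4 × 5040 = 20160.

20160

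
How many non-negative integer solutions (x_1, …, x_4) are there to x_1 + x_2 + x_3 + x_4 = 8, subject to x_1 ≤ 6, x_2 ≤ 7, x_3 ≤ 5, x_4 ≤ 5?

Without the upper bounds there are C(11,3) = 165 ways to split 8 among 4 variables.
Subtract solutions that violate a single cap (substitute x_i' = x_i − (cap_i+1)): x_1 ≥ 7 gives C(4,3) = 4; x_2 ≥ 8 gives C(3,3) = 1; x_3 ≥ 6 gives C(5,3) = 10; x_4 ≥ 6 gives C(5,3) = 10. Together 25.
No two caps can be exceeded simultaneously, so the pair terms are all 0.
By inclusion–exclusion the count is 165 − 25 + 0 = 140.

140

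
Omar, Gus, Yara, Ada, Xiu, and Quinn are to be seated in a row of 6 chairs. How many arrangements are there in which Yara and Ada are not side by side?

480

Of the 6! = 720 arrangements, those with Yara and Ada adjacent number 2 × 5! = 240 (treat the pair as a block with 2 internal orders).
So 720 − 240 = 480 arrangements keep them apart.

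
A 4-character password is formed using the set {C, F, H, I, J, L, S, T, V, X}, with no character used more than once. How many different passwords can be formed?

5040

Choose and order 4 of the 10 symbols: the first character has 10 options, the next 9, then 8, 7.
10 × 9 × 8 × 7 = 5040.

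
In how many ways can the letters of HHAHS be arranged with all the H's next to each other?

Treat the 3 copies of H as a single block. The multiset to arrange is then {HHH, A, S}, 3 items in all.
All 3 items are distinct, so there are (3)! = 6 arrangements.

6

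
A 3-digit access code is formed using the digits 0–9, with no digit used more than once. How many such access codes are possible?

With no repetition, fill the 3 digits in order: 10 choices, then 9, down to 8.
10 × 9 × 8 = 720.

720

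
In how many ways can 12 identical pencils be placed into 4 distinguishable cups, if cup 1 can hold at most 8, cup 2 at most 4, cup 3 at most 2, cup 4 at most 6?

Without the upper bounds there are C(15,3) = 455 ways to split 12 among 4 cups.
Subtract solutions that violate a single cap (substitute x_i' = x_i − (cap_i+1)): x_1 ≥ 9 gives C(6,3) = 20; x_2 ≥ 5 gives C(10,3) = 120; x_3 ≥ 3 gives C(12,3) = 220; x_4 ≥ 7 gives C(8,3) = 56. Together 416.
Add back pairs where two caps are both exceeded: 0 + 1 + 0 + 35 + 1 + 10 = 47.
By inclusion–exclusion the count is 455 − 416 + 47 = 86.

86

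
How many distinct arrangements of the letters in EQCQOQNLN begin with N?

Fix N in the first position and arrange the remaining 8 letters.
Those 8 letters have Q appearing 3 times, giving (8)!/(3!) = 6720.

6720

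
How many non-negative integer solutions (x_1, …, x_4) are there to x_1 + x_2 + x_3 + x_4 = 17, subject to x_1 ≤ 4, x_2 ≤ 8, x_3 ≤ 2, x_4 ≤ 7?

31

By stars and bars, unrestricted non-negative solutions to x_1+…+x_4 = 17 number C(17+3,3) = 1140.
Subtract solutions that violate a single cap (substitute x_i' = x_i − (cap_i+1)): x_1 ≥ 5 gives C(15,3) = 455; x_2 ≥ 9 gives C(11,3) = 165; x_3 ≥ 3 gives C(17,3) = 680; x_4 ≥ 8 gives C(12,3) = 220. Together 1520.
Add back pairs where two caps are both exceeded: 20 + 220 + 35 + 56 + 1 + 84 = 416.
Subtract triples: 1 + 0 + 4 + 0 = 5.
By inclusion–exclusion the count is 1140 − 1520 + 416 − 5 = 31.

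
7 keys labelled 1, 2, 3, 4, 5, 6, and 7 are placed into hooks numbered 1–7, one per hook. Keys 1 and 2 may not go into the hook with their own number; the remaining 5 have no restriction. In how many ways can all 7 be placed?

Let Aᵢ (for i ∈ {1, 2}) be the placements that put key i in its forbidden hook. Any j of these fix j positions, leaving (7−j)! ways to fill the rest, and there are C(2,j) ways to pick which j.
By inclusion–exclusion, the number of valid placements is Σ_{j=0}^{2} (−1)^j C(2,j)·(7−j)!.
Computing: 5040 − 1440 + 120 = 3720.

3720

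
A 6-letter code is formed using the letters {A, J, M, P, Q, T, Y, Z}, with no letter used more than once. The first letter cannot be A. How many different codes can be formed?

The first letter has 8−1 = 7 choices (anything except A).
The remaining 5 letters are filled from the other 7 symbols without repetition: 7 × 6 × 5 × 4 × 3 = 2520.
Total: 7 × 2520 = 17640.

17640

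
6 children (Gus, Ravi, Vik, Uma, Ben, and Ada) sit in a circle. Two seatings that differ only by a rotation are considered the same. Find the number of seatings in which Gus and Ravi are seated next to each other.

48

Treat {Gus, Ravi} as one unit (2 internal orders) and seat the resulting 5 units around the table: (4)! circular arrangements.
So 2 × (4)! = 2 × 24 = 48.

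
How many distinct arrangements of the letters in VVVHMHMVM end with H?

With the last slot taken by H, it remains to arrange the other 8 letters (VVVMHMVM).
Those 8 letters have M appearing 3 times and V appearing 4 times, giving (8)!/(4!·3!) = 280.

280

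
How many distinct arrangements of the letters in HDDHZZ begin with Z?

With the first slot taken by Z, it remains to arrange the other 5 letters (HDDHZ).
Those 5 letters have D appearing twice and H appearing twice, giving (5)!/(2!·2!) = 30.

30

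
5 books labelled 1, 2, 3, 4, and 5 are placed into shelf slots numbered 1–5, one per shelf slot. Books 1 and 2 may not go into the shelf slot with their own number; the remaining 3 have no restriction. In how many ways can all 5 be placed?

Let Aᵢ (for i ∈ {1, 2}) be the placements that put book i in its forbidden shelf slot. Any j of these fix j positions, leaving (5−j)! ways to fill the rest, and there are C(2,j) ways to pick which j.
By inclusion–exclusion, the number of valid placements is Σ_{j=0}^{2} (−1)^j C(2,j)·(5−j)!.
Computing: 120 − 48 + 6 = 78.

78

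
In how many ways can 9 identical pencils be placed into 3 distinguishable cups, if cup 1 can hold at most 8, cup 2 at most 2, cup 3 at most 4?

14

By stars and bars, unrestricted non-negative solutions to x_1+…+x_3 = 9 number C(9+2,2) = 55.
Subtract solutions that violate a single cap (substitute x_i' = x_i − (cap_i+1)): x_1 ≥ 9 gives C(2,2) = 1; x_2 ≥ 3 gives C(8,2) = 28; x_3 ≥ 5 gives C(6,2) = 15. Together 44.
Add back pairs where two caps are both exceeded: 0 + 0 + 3 = 3.
By inclusion–exclusion the count is 55 − 44 + 3 = 14.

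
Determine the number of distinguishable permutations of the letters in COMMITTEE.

45360

Letter multiplicities in COMMITTEE: C×1, E×2, I×1, M×2, O×1, T×2.
The number of distinct arrangements is 9!/(2!·2!·2!) = 362880/8 = 45360.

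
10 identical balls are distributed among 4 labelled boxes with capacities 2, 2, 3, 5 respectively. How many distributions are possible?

10

Ignoring the caps, the number of non-negative solutions to x_1+…+x_4 = 10 is C(13,3) = 286.
Subtract solutions that violate a single cap (substitute x_i' = x_i − (cap_i+1)): x_1 ≥ 3 gives C(10,3) = 120; x_2 ≥ 3 gives C(10,3) = 120; x_3 ≥ 4 gives C(9,3) = 84; x_4 ≥ 6 gives C(7,3) = 35. Together 359.
Add back pairs where two caps are both exceeded: 35 + 20 + 4 + 20 + 4 + 1 = 84.
Subtract triples: 1 + 0 + 0 + 0 = 1.
By inclusion–exclusion the count is 286 − 359 + 84 − 1 = 10.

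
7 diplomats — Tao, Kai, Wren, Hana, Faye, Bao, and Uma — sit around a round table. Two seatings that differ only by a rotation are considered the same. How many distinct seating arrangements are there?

Seat Tao anywhere (absorbing the rotational symmetry), then permute the other 6: (6)! = 720.

720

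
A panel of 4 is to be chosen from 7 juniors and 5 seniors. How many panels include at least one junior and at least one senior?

With no constraint there are C(12,4) = 495 possible selections.
Subtract selections that omit an entire group: no juniors → C(5,4) = 5; no seniors → C(7,4) = 35.
Both groups omitted at once is impossible, so 495 − 40 = 455.

455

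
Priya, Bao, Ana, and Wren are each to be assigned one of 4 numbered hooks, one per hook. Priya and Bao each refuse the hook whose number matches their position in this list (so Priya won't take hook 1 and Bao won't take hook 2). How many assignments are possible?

14

Let Aᵢ (for i ∈ {1, 2}) be the placements that put person i in their forbidden hook. Any j of these fix j positions, leaving (4−j)! ways to fill the rest, and there are C(2,j) ways to pick which j.
By inclusion–exclusion, the number of valid placements is Σ_{j=0}^{2} (−1)^j C(2,j)·(4−j)!.
Computing: 24 − 12 + 2 = 14.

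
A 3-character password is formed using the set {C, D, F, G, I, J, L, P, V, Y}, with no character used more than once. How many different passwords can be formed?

720

Choose and order 3 of the 10 symbols: the first character has 10 options, the next 9, then 8.
10 × 9 × 8 = 720.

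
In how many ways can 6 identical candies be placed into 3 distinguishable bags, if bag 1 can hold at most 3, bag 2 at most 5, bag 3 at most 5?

Without the upper bounds there are C(8,2) = 28 ways to split 6 among 3 bags.
Subtract solutions that violate a single cap (substitute x_i' = x_i − (cap_i+1)): x_1 ≥ 4 gives C(4,2) = 6; x_2 ≥ 6 gives C(2,2) = 1; x_3 ≥ 6 gives C(2,2) = 1. Together 8.
No two caps can be exceeded simultaneously, so the pair terms are all 0.
By inclusion–exclusion the count is 28 − 8 + 0 = 20.

20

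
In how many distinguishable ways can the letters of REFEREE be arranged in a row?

REFEREE has 7 letters with E appearing 4 times and R appearing twice.
So there are 7! / (4!·2!) = 105 distinguishable arrangements.

105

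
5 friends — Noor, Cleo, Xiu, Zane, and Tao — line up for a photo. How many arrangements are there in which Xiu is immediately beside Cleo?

48

Treat {Xiu, Cleo} as a single unit. There are 4 units to order, and the pair itself can be ordered 2 ways.
That gives 2 × 4! = 2 × 24 = 48.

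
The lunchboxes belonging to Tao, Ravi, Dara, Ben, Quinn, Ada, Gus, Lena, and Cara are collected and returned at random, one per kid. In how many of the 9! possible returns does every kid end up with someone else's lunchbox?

Count assignments avoiding every fixed point. For any j of the 9 kids fixed to their own lunchbox, the other 9−j can be arranged in (9−j)! ways.
By inclusion–exclusion this is Σ_{j=0}^{9} (−1)^j C(9,j)·(9−j)!.
Computing: 362880 − 362880 + 181440 − 60480 + 15120 − 3024 + 504 − 72 + 9 − 1 = 133496.

133496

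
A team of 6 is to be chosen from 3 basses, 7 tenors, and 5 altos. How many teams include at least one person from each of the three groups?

3850

Total 6-person selections from all 15: C(15,6) = 5005.
Subtract selections that omit an entire group: no basses → C(12,6) = 924; no tenors → C(8,6) = 28; no altos → C(10,6) = 210.
Add back selections omitting two groups (i.e. drawn from a single group): C(3,6) + C(7,6) + C(5,6) = 7.
By inclusion–exclusion: 5005 − 1162 + 7 = 3850.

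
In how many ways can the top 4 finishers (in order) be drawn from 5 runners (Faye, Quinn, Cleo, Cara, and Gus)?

120

There are 5 choices for 1st place, 4 for 2nd, and so on down to 2 for position 4.
That gives 5 × 4 × 3 × 2 = 120.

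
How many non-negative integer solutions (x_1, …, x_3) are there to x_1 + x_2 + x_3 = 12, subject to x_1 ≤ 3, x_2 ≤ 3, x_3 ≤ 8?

6

By stars and bars, unrestricted non-negative solutions to x_1+…+x_3 = 12 number C(12+2,2) = 91.
Subtract solutions that violate a single cap (substitute x_i' = x_i − (cap_i+1)): x_1 ≥ 4 gives C(10,2) = 45; x_2 ≥ 4 gives C(10,2) = 45; x_3 ≥ 9 gives C(5,2) = 10. Together 100.
Add back pairs where two caps are both exceeded: 15 + 0 + 0 = 15.
By inclusion–exclusion the count is 91 − 100 + 15 = 6.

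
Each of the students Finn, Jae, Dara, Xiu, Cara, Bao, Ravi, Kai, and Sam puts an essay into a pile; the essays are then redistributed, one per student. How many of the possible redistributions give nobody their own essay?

133496

Let Aᵢ be the assignments in which student i gets their own essay. We want the size of the complement of A₁∪…∪A_9.
By inclusion–exclusion this is Σ_{j=0}^{9} (−1)^j C(9,j)·(9−j)!.
Computing: 362880 − 362880 + 181440 − 60480 + 15120 − 3024 + 504 − 72 + 9 − 1 = 133496.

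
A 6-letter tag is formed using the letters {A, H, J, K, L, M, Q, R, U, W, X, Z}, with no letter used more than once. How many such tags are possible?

This is a permutation of 6 out of 12: P(12,6) = 12!/6!.
That product is 12 × 11 × 10 × 9 × 8 × 7 = 665280.

665280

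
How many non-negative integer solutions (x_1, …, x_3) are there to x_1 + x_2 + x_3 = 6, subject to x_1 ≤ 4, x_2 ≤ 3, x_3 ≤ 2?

9

By stars and bars, unrestricted non-negative solutions to x_1+…+x_3 = 6 number C(6+2,2) = 28.
Subtract solutions that violate a single cap (substitute x_i' = x_i − (cap_i+1)): x_1 ≥ 5 gives C(3,2) = 3; x_2 ≥ 4 gives C(4,2) = 6; x_3 ≥ 3 gives C(5,2) = 10. Together 19.
No two caps can be exceeded simultaneously, so the pair terms are all 0.
By inclusion–exclusion the count is 28 − 19 + 0 = 9.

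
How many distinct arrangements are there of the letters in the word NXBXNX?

The 6 letters of NXBXNX have repeats: N appearing twice and X appearing 3 times.
Dividing 6! = 720 by 3!·2! = 12 for the repeated letters gives 60.

60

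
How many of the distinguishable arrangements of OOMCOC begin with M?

With the first slot taken by M, it remains to arrange the other 5 letters (OOCOC).
Those 5 letters have C appearing twice and O appearing 3 times, giving (5)!/(3!·2!) = 10.

10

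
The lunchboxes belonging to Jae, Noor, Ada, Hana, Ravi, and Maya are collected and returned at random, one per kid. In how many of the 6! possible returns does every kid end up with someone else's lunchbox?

Count assignments avoiding every fixed point. For any j of the 6 kids fixed to their own lunchbox, the other 6−j can be arranged in (6−j)! ways.
By inclusion–exclusion this is Σ_{j=0}^{6} (−1)^j C(6,j)·(6−j)!.
Computing: 720 − 720 + 360 − 120 + 30 − 6 + 1 = 265.

265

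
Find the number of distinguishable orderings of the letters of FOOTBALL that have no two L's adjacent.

7560

There are 8!/(2!·2!) = 10080 arrangements of FOOTBALL in total.
If the two L's are adjacent, glue them into one block, leaving 7 items to arrange: (7)!/(2!) = 2520 ways.
Hence 10080 − 2520 = 7560.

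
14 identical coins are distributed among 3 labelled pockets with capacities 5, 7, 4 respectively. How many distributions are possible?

6

Ignoring the caps, the number of non-negative solutions to x_1+…+x_3 = 14 is C(16,2) = 120.
Subtract solutions that violate a single cap (substitute x_i' = x_i − (cap_i+1)): x_1 ≥ 6 gives C(10,2) = 45; x_2 ≥ 8 gives C(8,2) = 28; x_3 ≥ 5 gives C(11,2) = 55. Together 128.
Add back pairs where two caps are both exceeded: 1 + 10 + 3 = 14.
By inclusion–exclusion the count is 120 − 128 + 14 = 6.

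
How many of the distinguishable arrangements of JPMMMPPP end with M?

105

With the last slot taken by M, it remains to arrange the other 7 letters (JPMMPPP).
Those 7 letters have M appearing twice and P appearing 4 times, giving (7)!/(4!·2!) = 105.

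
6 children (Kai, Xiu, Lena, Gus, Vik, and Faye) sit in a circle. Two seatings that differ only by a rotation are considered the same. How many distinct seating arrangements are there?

Seat Kai anywhere (absorbing the rotational symmetry), then permute the other 5: (5)! = 120.

120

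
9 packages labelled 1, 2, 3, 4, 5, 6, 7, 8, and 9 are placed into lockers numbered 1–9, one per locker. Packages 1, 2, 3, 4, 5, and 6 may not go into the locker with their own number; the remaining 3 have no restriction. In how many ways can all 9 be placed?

Let Aᵢ (for 1 ≤ i ≤ 6) be the placements that put package i in its forbidden locker. Any j of these fix j positions, leaving (9−j)! ways to fill the rest, and there are C(6,j) ways to pick which j.
By inclusion–exclusion, the number of valid placements is Σ_{j=0}^{6} (−1)^j C(6,j)·(9−j)!.
Computing: 362880 − 241920 + 75600 − 14400 + 1800 − 144 + 6 = 183822.

183822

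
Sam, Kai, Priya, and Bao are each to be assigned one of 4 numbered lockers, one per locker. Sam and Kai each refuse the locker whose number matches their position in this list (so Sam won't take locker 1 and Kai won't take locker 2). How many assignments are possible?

14

Let Aᵢ (for i ∈ {1, 2}) be the placements that put person i in their forbidden locker. Any j of these fix j positions, leaving (4−j)! ways to fill the rest, and there are C(2,j) ways to pick which j.
By inclusion–exclusion, the number of valid placements is Σ_{j=0}^{2} (−1)^j C(2,j)·(4−j)!.
Computing: 24 − 12 + 2 = 14.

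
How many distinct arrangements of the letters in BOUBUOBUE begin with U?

1680

Fix U in the first position and arrange the remaining 8 letters.
Those 8 letters have B appearing 3 times, O appearing twice, and U appearing twice, giving (8)!/(3!·2!·2!) = 1680.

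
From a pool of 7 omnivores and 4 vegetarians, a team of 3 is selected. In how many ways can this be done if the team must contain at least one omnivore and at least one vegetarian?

126

Total 3-person selections from all 11: C(11,3) = 165.
Subtract selections that omit an entire group: no omnivores → C(4,3) = 4; no vegetarians → C(7,3) = 35.
Both groups omitted at once is impossible, so 165 − 39 = 126.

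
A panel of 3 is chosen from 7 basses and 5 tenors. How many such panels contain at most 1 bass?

80

Split by how many basses are chosen (0 through 1).
Sum: C(7,0)·C(5,3) + C(7,1)·C(5,2) = 10 + 70 = 80.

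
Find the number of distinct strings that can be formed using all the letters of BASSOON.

1260

Letter multiplicities in BASSOON: A×1, B×1, N×1, O×2, S×2.
Dividing 7! = 5040 by 2!·2! = 4 for the repeated letters gives 1260.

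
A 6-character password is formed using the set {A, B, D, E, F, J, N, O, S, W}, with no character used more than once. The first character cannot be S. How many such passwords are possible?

The first character has 10−1 = 9 choices (anything except S).
The remaining 5 characters are filled from the other 9 symbols without repetition: 9 × 8 × 7 × 6 × 5 = 15120.
Total: 9 × 15120 = 136080.

136080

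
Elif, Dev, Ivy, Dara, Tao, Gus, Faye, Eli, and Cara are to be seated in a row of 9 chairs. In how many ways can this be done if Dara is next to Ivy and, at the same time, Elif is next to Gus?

20160

Treat {Dara,Ivy} as one block (2 orders) and {Elif,Gus} as another (2 orders).
That leaves 7 units to arrange: 2 × 2 × 7! = 4 × 5040 = 20160.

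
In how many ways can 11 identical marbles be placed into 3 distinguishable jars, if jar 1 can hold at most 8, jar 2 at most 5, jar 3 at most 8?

45

By stars and bars, unrestricted non-negative solutions to x_1+…+x_3 = 11 number C(11+2,2) = 78.
Subtract solutions that violate a single cap (substitute x_i' = x_i − (cap_i+1)): x_1 ≥ 9 gives C(4,2) = 6; x_2 ≥ 6 gives C(7,2) = 21; x_3 ≥ 9 gives C(4,2) = 6. Together 33.
No two caps can be exceeded simultaneously, so the pair terms are all 0.
By inclusion–exclusion the count is 78 − 33 + 0 = 45.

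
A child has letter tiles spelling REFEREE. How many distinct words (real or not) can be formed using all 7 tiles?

105

REFEREE has 7 letters with E appearing 4 times and R appearing twice.
Dividing 7! = 5040 by 4!·2! = 48 for the repeated letters gives 105.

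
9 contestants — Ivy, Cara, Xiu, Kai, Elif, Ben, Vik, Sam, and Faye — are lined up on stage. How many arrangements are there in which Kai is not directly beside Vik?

282240

Of the 9! = 362880 arrangements, those with Kai and Vik adjacent number 2 × 8! = 80640 (treat the pair as a block with 2 internal orders).
So 362880 − 80640 = 282240 arrangements keep them apart.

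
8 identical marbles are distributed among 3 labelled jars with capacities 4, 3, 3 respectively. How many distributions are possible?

Ignoring the caps, the number of non-negative solutions to x_1+…+x_3 = 8 is C(10,2) = 45.
Subtract solutions that violate a single cap (substitute x_i' = x_i − (cap_i+1)): x_1 ≥ 5 gives C(5,2) = 10; x_2 ≥ 4 gives C(6,2) = 15; x_3 ≥ 4 gives C(6,2) = 15. Together 40.
Add back pairs where two caps are both exceeded: 0 + 0 + 1 = 1.
By inclusion–exclusion the count is 45 − 40 + 1 = 6.

6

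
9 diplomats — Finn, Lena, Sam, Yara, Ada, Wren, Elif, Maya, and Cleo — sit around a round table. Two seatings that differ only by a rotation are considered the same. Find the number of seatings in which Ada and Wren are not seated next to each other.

Without the restriction there are (8)! = 40320 seatings.
Seatings with Ada beside Wren: treat them as a block with 2 internal orders, giving 2 × (7)! = 10080.
Subtracting, 40320 − 10080 = 30240.

30240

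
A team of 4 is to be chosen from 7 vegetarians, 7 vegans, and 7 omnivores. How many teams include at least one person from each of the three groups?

Unrestricted: C(21,4) = 5985 ways to pick any 4 of the 21.
Subtract selections that omit an entire group: no vegetarians → C(14,4) = 1001; no vegans → C(14,4) = 1001; no omnivores → C(14,4) = 1001.
Add back selections omitting two groups (i.e. drawn from a single group): C(7,4) + C(7,4) + C(7,4) = 105.
By inclusion–exclusion: 5985 − 3003 + 105 = 3087.

3087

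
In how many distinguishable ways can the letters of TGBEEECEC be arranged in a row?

The 9 letters of TGBEEECEC have repeats: C appearing twice and E appearing 4 times.
So there are 9! / (4!·2!) = 7560 distinguishable arrangements.

7560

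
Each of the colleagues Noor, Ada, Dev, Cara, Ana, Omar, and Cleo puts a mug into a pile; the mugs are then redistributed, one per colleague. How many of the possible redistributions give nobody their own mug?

This is the derangement count D_7: permutations of 7 items with no fixed point.
By inclusion–exclusion this is Σ_{j=0}^{7} (−1)^j C(7,j)·(7−j)!.
Computing: 5040 − 5040 + 2520 − 840 + 210 − 42 + 7 − 1 = 1854.

1854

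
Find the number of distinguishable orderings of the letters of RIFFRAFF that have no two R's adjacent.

630

Total arrangements of RIFFRAFF: 8!/(4!·2!) = 840.
Arrangements with the R's together: treat RR as one letter, giving (7)!/(4!) = 210.
Hence 840 − 210 = 630.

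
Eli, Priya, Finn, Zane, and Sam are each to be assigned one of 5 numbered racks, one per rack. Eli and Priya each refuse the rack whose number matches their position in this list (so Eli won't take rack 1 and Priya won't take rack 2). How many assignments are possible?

Let Aᵢ (for i ∈ {1, 2}) be the placements that put person i in their forbidden rack. Any j of these fix j positions, leaving (5−j)! ways to fill the rest, and there are C(2,j) ways to pick which j.
By inclusion–exclusion, the number of valid placements is Σ_{j=0}^{2} (−1)^j C(2,j)·(5−j)!.
Computing: 120 − 48 + 6 = 78.

78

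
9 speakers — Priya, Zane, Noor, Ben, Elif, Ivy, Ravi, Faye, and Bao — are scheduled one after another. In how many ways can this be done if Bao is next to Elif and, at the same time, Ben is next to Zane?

20160

Treat {Bao,Elif} as one block (2 orders) and {Ben,Zane} as another (2 orders).
That leaves 7 units to arrange: 2 × 2 × 7! = 4 × 5040 = 20160.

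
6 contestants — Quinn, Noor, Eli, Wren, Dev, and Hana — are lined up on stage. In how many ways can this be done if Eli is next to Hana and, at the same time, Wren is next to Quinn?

96

Treat {Eli,Hana} as one block (2 orders) and {Wren,Quinn} as another (2 orders).
That leaves 4 units to arrange: 2 × 2 × 4! = 4 × 24 = 96.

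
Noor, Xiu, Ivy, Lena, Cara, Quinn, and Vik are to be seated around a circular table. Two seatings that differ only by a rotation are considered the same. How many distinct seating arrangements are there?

Around a circle, 7 distinct people have 7!/7 = (6)! = 720 rotationally distinct seatings.

720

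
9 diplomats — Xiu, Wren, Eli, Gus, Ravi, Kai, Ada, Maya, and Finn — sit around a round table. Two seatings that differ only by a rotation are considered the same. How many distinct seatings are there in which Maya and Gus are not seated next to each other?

All circular seatings of 9 people number (8)! = 40320.
Seatings with Maya beside Gus: treat them as a block with 2 internal orders, giving 2 × (7)! = 10080.
Subtracting, 40320 − 10080 = 30240.

30240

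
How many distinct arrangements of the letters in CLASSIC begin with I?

Fix I in the first position and arrange the remaining 6 letters.
Those 6 letters have C appearing twice and S appearing twice, giving (6)!/(2!·2!) = 180.

180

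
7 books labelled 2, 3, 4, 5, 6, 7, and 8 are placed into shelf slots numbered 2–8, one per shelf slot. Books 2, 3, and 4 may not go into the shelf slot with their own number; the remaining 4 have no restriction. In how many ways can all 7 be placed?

3216

Let Aᵢ (for i ∈ {2, 3, 4}) be the placements that put book i in its forbidden shelf slot. Any j of these fix j positions, leaving (7−j)! ways to fill the rest, and there are C(3,j) ways to pick which j.
By inclusion–exclusion, the number of valid placements is Σ_{j=0}^{3} (−1)^j C(3,j)·(7−j)!.
Computing: 5040 − 2160 + 360 − 24 = 3216.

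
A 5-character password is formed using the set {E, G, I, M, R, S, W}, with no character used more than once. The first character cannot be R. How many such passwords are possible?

2160

The first character has 7−1 = 6 choices (anything except R).
The remaining 4 characters are filled from the other 6 symbols without repetition: 6 × 5 × 4 × 3 = 360.
Total: 6 × 360 = 2160.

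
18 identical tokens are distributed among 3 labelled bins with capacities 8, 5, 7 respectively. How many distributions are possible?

6

By stars and bars, unrestricted non-negative solutions to x_1+…+x_3 = 18 number C(18+2,2) = 190.
Subtract solutions that violate a single cap (substitute x_i' = x_i − (cap_i+1)): x_1 ≥ 9 gives C(11,2) = 55; x_2 ≥ 6 gives C(14,2) = 91; x_3 ≥ 8 gives C(12,2) = 66. Together 212.
Add back pairs where two caps are both exceeded: 10 + 3 + 15 = 28.
By inclusion–exclusion the count is 190 − 212 + 28 = 6.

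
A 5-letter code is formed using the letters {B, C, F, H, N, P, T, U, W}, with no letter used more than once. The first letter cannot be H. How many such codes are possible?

13440

The first letter has 9−1 = 8 choices (anything except H).
The remaining 4 letters are filled from the other 8 symbols without repetition: 8 × 7 × 6 × 5 = 1680.
Total: 8 × 1680 = 13440.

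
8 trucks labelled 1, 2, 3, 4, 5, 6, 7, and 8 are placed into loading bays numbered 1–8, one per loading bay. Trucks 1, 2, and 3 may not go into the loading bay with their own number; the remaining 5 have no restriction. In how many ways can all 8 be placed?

Let Aᵢ (for i ∈ {1, 2, 3}) be the placements that put truck i in its forbidden loading bay. Any j of these fix j positions, leaving (8−j)! ways to fill the rest, and there are C(3,j) ways to pick which j.
By inclusion–exclusion, the number of valid placements is Σ_{j=0}^{3} (−1)^j C(3,j)·(8−j)!.
Computing: 40320 − 15120 + 2160 − 120 = 27240.

27240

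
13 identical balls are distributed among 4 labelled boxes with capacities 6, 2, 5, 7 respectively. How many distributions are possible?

80

By stars and bars, unrestricted non-negative solutions to x_1+…+x_4 = 13 number C(13+3,3) = 560.
Subtract solutions that violate a single cap (substitute x_i' = x_i − (cap_i+1)): x_1 ≥ 7 gives C(9,3) = 84; x_2 ≥ 3 gives C(13,3) = 286; x_3 ≥ 6 gives C(10,3) = 120; x_4 ≥ 8 gives C(8,3) = 56. Together 546.
Add back pairs where two caps are both exceeded: 20 + 1 + 0 + 35 + 10 + 0 = 66.
By inclusion–exclusion the count is 560 − 546 + 66 = 80.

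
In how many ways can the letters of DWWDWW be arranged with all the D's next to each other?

Treat the 2 copies of D as a single block. The multiset to arrange is then {DD, W, W, W, W}, 5 items in all.
That gives (5)!/(4!) = 5 arrangements.

5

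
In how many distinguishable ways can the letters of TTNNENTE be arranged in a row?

560

The 8 letters of TTNNENTE have repeats: E appearing twice, N appearing 3 times, and T appearing 3 times.
So there are 8! / (3!·3!·2!) = 560 distinguishable arrangements.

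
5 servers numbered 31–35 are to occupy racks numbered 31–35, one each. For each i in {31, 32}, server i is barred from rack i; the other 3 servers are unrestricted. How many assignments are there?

78

Let Aᵢ (for i ∈ {31, 32}) be the placements that put server i in its forbidden rack. Any j of these fix j positions, leaving (5−j)! ways to fill the rest, and there are C(2,j) ways to pick which j.
By inclusion–exclusion, the number of valid placements is Σ_{j=0}^{2} (−1)^j C(2,j)·(5−j)!.
Computing: 120 − 48 + 6 = 78.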